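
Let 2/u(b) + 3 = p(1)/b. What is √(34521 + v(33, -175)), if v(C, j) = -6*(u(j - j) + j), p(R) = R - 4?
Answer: √35571 ≈ 188.60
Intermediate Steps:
p(R) = -4 + R
u(b) = 2/(-3 - 3/b) (u(b) = 2/(-3 + (-4 + 1)/b) = 2/(-3 - 3/b))
v(C, j) = -6*j (v(C, j) = -6*(-2*(j - j)/(3 + 3*(j - j)) + j) = -6*(-2*0/(3 + 3*0) + j) = -6*(-2*0/(3 + 0) + j) = -6*(-2*0/3 + j) = -6*(-2*0*⅓ + j) = -6*(0 + j) = -6*j)
√(34521 + v(33, -175)) = √(34521 - 6*(-175)) = √(34521 + 1050) = √35571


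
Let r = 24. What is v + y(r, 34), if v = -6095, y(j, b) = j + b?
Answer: -6037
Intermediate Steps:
y(j, b) = b + j
v + y(r, 34) = -6095 + (34 + 24) = -6095 + 58 = -6037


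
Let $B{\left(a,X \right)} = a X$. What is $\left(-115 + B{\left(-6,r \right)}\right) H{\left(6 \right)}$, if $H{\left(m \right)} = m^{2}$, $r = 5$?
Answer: $-5220$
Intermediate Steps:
$B{\left(a,X \right)} = X a$
$\left(-115 + B{\left(-6,r \right)}\right) H{\left(6 \right)} = \left(-115 + 5 \left(-6\right)\right) 6^{2} = \left(-115 - 30\right) 36 = \left(-145\right) 36 = -5220$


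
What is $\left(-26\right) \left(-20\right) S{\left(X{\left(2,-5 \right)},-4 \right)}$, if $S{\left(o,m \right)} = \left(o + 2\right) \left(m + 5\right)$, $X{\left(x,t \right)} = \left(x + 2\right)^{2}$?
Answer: $9360$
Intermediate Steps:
$X{\left(x,t \right)} = \left(2 + x\right)^{2}$
$S{\left(o,m \right)} = \left(2 + o\right) \left(5 + m\right)$
$\left(-26\right) \left(-20\right) S{\left(X{\left(2,-5 \right)},-4 \right)} = \left(-26\right) \left(-20\right) \left(10 + 2 \left(-4\right) + 5 \left(2 + 2\right)^{2} - 4 \left(2 + 2\right)^{2}\right) = 520 \left(10 - 8 + 5 \cdot 4^{2} - 4 \cdot 4^{2}\right) = 520 \left(10 - 8 + 5 \cdot 16 - 64\right) = 520 \left(10 - 8 + 80 - 64\right) = 520 \cdot 18 = 9360$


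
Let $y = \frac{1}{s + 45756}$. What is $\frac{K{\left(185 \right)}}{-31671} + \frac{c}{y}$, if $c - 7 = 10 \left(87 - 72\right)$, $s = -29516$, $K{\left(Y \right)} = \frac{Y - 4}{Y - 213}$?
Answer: $\frac{2261025628021}{886788} \approx 2.5497 \cdot 10^{6}$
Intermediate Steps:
$K{\left(Y \right)} = \frac{-4 + Y}{-213 + Y}$
$c = 157$ ($c = 7 + 10 \left(87 - 72\right) = 7 + 10 \cdot 15 = 7 + 150 = 157$)
$y = \frac{1}{16240}$ ($y = \frac{1}{-29516 + 45756} = \frac{1}{16240} \approx 6.1576 \cdot 10^{-5}$)
$\frac{K{\left(185 \right)}}{-31671} + \frac{c}{y} = \frac{\frac{1}{-213 + 185} \left(-4 + 185\right)}{-31671} + 157 \frac{1}{\frac{1}{16240}} = \frac{1}{-28} \cdot 181 \left(- \frac{1}{31671}\right) + 157 \cdot 16240 = \left(- \frac{1}{28}\right) 181 \left(- \frac{1}{31671}\right) + 2549680 = \left(- \frac{181}{28}\right) \left(- \frac{1}{31671}\right) + 2549680 = \frac{181}{886788} + 2549680 = \frac{2261025628021}{886788}$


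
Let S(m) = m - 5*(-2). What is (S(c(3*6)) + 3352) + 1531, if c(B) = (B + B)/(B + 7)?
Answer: 122361/25 ≈ 4894.4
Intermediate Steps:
c(B) = 2*B/(7 + B) (c(B) = (2*B)/(7 + B) = 2*B/(7 + B))
S(m) = 10 + m (S(m) = m + 10 = 10 + m)
(S(c(3*6)) + 3352) + 1531 = ((10 + 2*(3*6)/(7 + 3*6)) + 3352) + 1531 = ((10 + 2*18/(7 + 18)) + 3352) + 1531 = ((10 + 2*18/25) + 3352) + 1531 = ((10 + 2*18*(1/25)) + 3352) + 1531 = ((10 + 36/25) + 3352) + 1531 = (286/25 + 3352) + 1531 = 84086/25 + 1531 = 122361/25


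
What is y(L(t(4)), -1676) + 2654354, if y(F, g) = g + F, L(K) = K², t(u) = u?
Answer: 2652694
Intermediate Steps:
y(F, g) = F + g
y(L(t(4)), -1676) + 2654354 = (4² - 1676) + 2654354 = (16 - 1676) + 2654354 = -1660 + 2654354 = 2652694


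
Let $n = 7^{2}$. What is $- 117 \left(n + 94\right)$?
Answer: $-16731$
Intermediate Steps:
$n = 49$
$- 117 \left(n + 94\right) = - 117 \left(49 + 94\right) = \left(-117\right) 143 = -16731$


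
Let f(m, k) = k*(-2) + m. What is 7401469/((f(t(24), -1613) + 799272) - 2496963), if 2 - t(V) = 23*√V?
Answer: -4180505122049/957068281891 + 340467574*√6/2871204845673 ≈ -4.3677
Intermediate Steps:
t(V) = 2 - 23*√V
f(m, k) = m - 2*k (f(m, k) = -2*k + m = m - 2*k)
7401469/((f(t(24), -1613) + 799272) - 2496963) = 7401469/((((2 - 46*√6) - 2*(-1613)) + 799272) - 2496963) = 7401469/((((2 - 46*√6) + 3226) + 799272) - 2496963) = 7401469/(((3228 - 46*√6) + 799272) - 2496963) = 7401469/((802500 - 46*√6) - 2496963) = 7401469/(-1694463 - 46*√6)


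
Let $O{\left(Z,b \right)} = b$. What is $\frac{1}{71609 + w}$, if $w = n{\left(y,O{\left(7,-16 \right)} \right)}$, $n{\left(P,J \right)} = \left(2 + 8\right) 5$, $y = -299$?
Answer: $\frac{1}{71659} \approx 1.3955 \cdot 10^{-5}$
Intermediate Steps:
$n{\left(P,J \right)} = 50$ ($n{\left(P,J \right)} = 10 \cdot 5 = 50$)
$w = 50$
$\frac{1}{71609 + w} = \frac{1}{71609 + 50} = \frac{1}{71659}$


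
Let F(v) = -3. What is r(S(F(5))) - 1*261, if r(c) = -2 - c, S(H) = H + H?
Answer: -257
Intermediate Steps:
S(H) = 2*H
r(S(F(5))) - 1*261 = (-2 - 2*(-3)) - 1*261 = (-2 - 1*(-6)) - 261 = (-2 + 6) - 261 = 4 - 261 = -257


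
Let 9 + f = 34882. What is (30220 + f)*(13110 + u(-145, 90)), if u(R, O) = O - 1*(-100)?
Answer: 865736900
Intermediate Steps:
f = 34873 (f = -9 + 34882 = 34873)
u(R, O) = 100 + O (u(R, O) = O + 100 = 100 + O)
(30220 + f)*(13110 + u(-145, 90)) = (30220 + 34873)*(13110 + (100 + 90)) = 65093*(13110 + 190) = 65093*13300 = 865736900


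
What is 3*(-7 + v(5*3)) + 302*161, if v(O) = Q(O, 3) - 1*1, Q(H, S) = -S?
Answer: 48589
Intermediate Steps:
v(O) = -4 (v(O) = -1*3 - 1*1 = -3 - 1 = -4)
3*(-7 + v(5*3)) + 302*161 = 3*(-7 - 4) + 302*161 = 3*(-11) + 48622 = -33 + 48622 = 48589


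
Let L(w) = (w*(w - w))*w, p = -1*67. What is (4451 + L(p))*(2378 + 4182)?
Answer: 29198560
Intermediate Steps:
p = -67
L(w) = 0 (L(w) = (w*0)*w = 0*w = 0)
(4451 + L(p))*(2378 + 4182) = (4451 + 0)*(2378 + 4182) = 4451*6560 = 29198560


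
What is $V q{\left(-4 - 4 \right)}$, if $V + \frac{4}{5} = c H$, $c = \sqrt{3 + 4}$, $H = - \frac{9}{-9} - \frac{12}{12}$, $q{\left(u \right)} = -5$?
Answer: $4$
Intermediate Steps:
$H = 0$ ($H = \left(-9\right) \left(- \frac{1}{9}\right) - 1 = 1 - 1 = 0$)
$c = \sqrt{7} \approx 2.6458$
$V = - \frac{4}{5}$ ($V = - \frac{4}{5} + \sqrt{7} \cdot 0 = - \frac{4}{5} + 0 = - \frac{4}{5} \approx -0.8$)
$V q{\left(-4 - 4 \right)} = \left(- \frac{4}{5}\right) \left(-5\right) = 4$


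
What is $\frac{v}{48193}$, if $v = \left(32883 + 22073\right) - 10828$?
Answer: $\frac{44128}{48193} \approx 0.91565$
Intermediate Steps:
$v = 44128$ ($v = 54956 - 10828 = 44128$)
$\frac{v}{48193} = \frac{44128}{48193}$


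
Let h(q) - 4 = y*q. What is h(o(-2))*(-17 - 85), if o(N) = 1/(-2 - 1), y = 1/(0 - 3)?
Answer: -1258/3 ≈ -419.33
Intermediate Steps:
y = -1/3 (y = 1/(-3) = -1/3 ≈ -0.33333)
o(N) = -1/3 (o(N) = 1/(-3) = -1/3)
h(q) = 4 - q/3
h(o(-2))*(-17 - 85) = (4 - 1/3*(-1/3))*(-17 - 85) = (4 + 1/9)*(-102) = (37/9)*(-102) = -1258/3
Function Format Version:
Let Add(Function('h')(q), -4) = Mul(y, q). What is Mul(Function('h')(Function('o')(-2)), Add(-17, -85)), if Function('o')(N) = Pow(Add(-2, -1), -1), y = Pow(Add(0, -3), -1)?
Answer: Rational(-1258, 3) ≈ -419.33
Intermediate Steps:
y = Rational(-1, 3) (y = Pow(-3, -1) = Rational(-1, 3) ≈ -0.33333)
Function('o')(N) = Rational(-1, 3) (Function('o')(N) = Pow(-3, -1) = Rational(-1, 3))
Function('h')(q) = Add(4, Mul(Rational(-1, 3), q))
Mul(Function('h')(Function('o')(-2)), Add(-17, -85)) = Mul(Add(4, Mul(Rational(-1, 3), Rational(-1, 3))), Add(-17, -85)) = Mul(Add(4, Rational(1, 9)), -102) = Mul(Rational(37, 9), -102) = Rational(-1258, 3)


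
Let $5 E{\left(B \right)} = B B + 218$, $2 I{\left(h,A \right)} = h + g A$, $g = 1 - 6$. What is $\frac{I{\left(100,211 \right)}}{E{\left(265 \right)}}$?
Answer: $- \frac{4775}{140886} \approx -0.033893$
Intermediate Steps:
$g = -5$ ($g = 1 - 6 = -5$)
$I{\left(h,A \right)} = \frac{h}{2} - \frac{5 A}{2}$ ($I{\left(h,A \right)} = \frac{h - 5 A}{2} = \frac{h}{2} - \frac{5 A}{2}$)
$E{\left(B \right)} = \frac{218}{5} + \frac{B^{2}}{5}$ ($E{\left(B \right)} = \frac{B B + 218}{5} = \frac{B^{2} + 218}{5} = \frac{218 + B^{2}}{5} = \frac{218}{5} + \frac{B^{2}}{5}$)
$\frac{I{\left(100,211 \right)}}{E{\left(265 \right)}} = \frac{\frac{1}{2} \cdot 100 - \frac{1055}{2}}{\frac{218}{5} + \frac{265^{2}}{5}} = \frac{50 - \frac{1055}{2}}{\frac{218}{5} + \frac{1}{5} \cdot 70225} = - \frac{955}{2 \left(\frac{218}{5} + 14045\right)} = - \frac{955}{2 \cdot \frac{70443}{5}} = \left(- \frac{955}{2}\right) \frac{5}{70443} = - \frac{4775}{140886}$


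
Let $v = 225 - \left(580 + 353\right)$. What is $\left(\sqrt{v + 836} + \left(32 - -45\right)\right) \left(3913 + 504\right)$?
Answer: $340109 + 35336 \sqrt{2} \approx 3.9008 \cdot 10^{5}$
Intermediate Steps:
$v = -708$ ($v = 225 - 933 = -708$)
$\left(\sqrt{v + 836} + \left(32 - -45\right)\right) \left(3913 + 504\right) = \left(\sqrt{-708 + 836} + \left(32 - -45\right)\right) \left(3913 + 504\right) = \left(\sqrt{128} + \left(32 + 45\right)\right) 4417 = \left(8 \sqrt{2} + 77\right) 4417 = \left(77 + 8 \sqrt{2}\right) 4417 = 340109 + 35336 \sqrt{2}$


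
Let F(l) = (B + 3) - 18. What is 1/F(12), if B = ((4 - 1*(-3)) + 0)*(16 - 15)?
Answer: -1/8 ≈ -0.12500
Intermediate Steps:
B = 7 (B = ((4 + 3) + 0)*1 = (7 + 0)*1 = 7*1 = 7)
F(l) = -8 (F(l) = (7 + 3) - 18 = 10 - 18 = -8)
1/F(12) = 1/(-8) = -1/8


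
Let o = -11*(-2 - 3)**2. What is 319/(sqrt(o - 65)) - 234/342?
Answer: -13/19 - 319*I*sqrt(85)/170 ≈ -0.68421 - 17.3*I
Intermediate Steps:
o = -275 (o = -11*(-5)**2 = -11*25 = -275)
319/(sqrt(o - 65)) - 234/342 = 319/(sqrt(-275 - 65)) - 234/342 = 319/(sqrt(-340)) - 234*1/342 = 319/((2*I*sqrt(85))) - 13/19 = 319*(-I*sqrt(85)/170) - 13/19 = -319*I*sqrt(85)/170 - 13/19 = -13/19 - 319*I*sqrt(85)/170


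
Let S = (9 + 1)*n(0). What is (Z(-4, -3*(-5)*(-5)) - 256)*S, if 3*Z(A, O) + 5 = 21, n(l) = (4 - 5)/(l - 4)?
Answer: -1880/3 ≈ -626.67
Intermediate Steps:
n(l) = -1/(-4 + l)
Z(A, O) = 16/3 (Z(A, O) = -5/3 + (1/3)*21 = -5/3 + 7 = 16/3)
S = 5/2 (S = (9 + 1)*(-1/(-4 + 0)) = 10*(-1/(-4)) = 10*(-1*(-1/4)) = 10*(1/4) = 5/2 ≈ 2.5000)
(Z(-4, -3*(-5)*(-5)) - 256)*S = (16/3 - 256)*(5/2) = -752/3*5/2 = -1880/3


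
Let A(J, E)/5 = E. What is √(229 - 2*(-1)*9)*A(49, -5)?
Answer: -25*√247 ≈ -392.91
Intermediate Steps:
A(J, E) = 5*E
√(229 - 2*(-1)*9)*A(49, -5) = √(229 - 2*(-1)*9)*(5*(-5)) = √(229 + 2*9)*(-25) = √(229 + 18)*(-25) = √247*(-25) = -25*√247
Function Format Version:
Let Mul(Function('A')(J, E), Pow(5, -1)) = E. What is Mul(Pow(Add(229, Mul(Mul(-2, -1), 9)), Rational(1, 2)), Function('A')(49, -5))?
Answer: Mul(-25, Pow(247, Rational(1, 2))) ≈ -392.91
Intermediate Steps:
Function('A')(J, E) = Mul(5, E)
Mul(Pow(Add(229, Mul(Mul(-2, -1), 9)), Rational(1, 2)), Function('A')(49, -5)) = Mul(Pow(Add(229, Mul(Mul(-2, -1), 9)), Rational(1, 2)), Mul(5, -5)) = Mul(Pow(Add(229, Mul(2, 9)), Rational(1, 2)), -25) = Mul(Pow(Add(229, 18), Rational(1, 2)), -25) = Mul(Pow(247, Rational(1, 2)), -25) = Mul(-25, Pow(247, Rational(1, 2)))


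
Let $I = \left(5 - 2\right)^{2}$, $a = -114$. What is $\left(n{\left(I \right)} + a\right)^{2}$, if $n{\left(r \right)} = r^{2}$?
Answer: $1089$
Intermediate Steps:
$I = 9$ ($I = 3^{2} = 9$)
$\left(n{\left(I \right)} + a\right)^{2} = \left(9^{2} - 114\right)^{2} = \left(81 - 114\right)^{2} = \left(-33\right)^{2} = 1089$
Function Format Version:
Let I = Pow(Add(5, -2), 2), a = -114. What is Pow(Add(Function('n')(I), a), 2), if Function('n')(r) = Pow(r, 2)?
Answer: 1089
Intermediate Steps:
I = 9 (I = Pow(3, 2) = 9)
Pow(Add(Function('n')(I), a), 2) = Pow(Add(Pow(9, 2), -114), 2) = Pow(Add(81, -114), 2) = Pow(-33, 2) = 1089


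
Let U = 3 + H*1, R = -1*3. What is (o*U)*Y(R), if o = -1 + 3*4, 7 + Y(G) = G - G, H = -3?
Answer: 0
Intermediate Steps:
R = -3
Y(G) = -7 (Y(G) = -7 + (G - G) = -7 + 0 = -7)
U = 0 (U = 3 - 3*1 = 3 - 3 = 0)
o = 11 (o = -1 + 12 = 11)
(o*U)*Y(R) = (11*0)*(-7) = 0*(-7) = 0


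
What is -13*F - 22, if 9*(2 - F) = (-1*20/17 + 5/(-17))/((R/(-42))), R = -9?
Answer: -26582/459 ≈ -57.913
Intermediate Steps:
F = 1268/459 (F = 2 - (-1*20/17 + 5/(-17))/(9*((-9/(-42)))) = 2 - (-20*1/17 + 5*(-1/17))/(9*((-9*(-1/42)))) = 2 - (-20/17 - 5/17)/(9*3/14) = 2 - (-25)*14/(153*3) = 2 - 1/9*(-350/51) = 2 + 350/459 = 1268/459 ≈ 2.7625)
-13*F - 22 = -13*1268/459 - 22 = -16484/459 - 22 = -26582/459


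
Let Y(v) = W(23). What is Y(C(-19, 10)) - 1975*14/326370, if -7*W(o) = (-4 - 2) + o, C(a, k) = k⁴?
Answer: -574184/228459 ≈ -2.5133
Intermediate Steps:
W(o) = 6/7 - o/7 (W(o) = -((-4 - 2) + o)/7 = -(-6 + o)/7 = 6/7 - o/7)
Y(v) = -17/7 (Y(v) = 6/7 - ⅐*23 = 6/7 - 23/7 = -17/7)
Y(C(-19, 10)) - 1975*14/326370 = -17/7 - 1975*14/326370 = -17/7 - 27650/326370 = -17/7 - 1*2765/32637 = -17/7 - 2765/32637 = -574184/228459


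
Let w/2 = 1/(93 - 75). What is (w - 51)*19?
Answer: -8702/9 ≈ -966.89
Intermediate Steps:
w = 1/9 (w = 2/(93 - 75) = 2/18 = 2*(1/18) = 1/9 ≈ 0.11111)
(w - 51)*19 = (1/9 - 51)*19 = -458/9*19 = -8702/9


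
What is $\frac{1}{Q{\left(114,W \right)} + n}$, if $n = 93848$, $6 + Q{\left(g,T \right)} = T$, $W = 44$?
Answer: $\frac{1}{93886} \approx 1.0651 \cdot 10^{-5}$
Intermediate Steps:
$Q{\left(g,T \right)} = -6 + T$
$\frac{1}{Q{\left(114,W \right)} + n} = \frac{1}{\left(-6 + 44\right) + 93848} = \frac{1}{38 + 93848} = \frac{1}{93886}$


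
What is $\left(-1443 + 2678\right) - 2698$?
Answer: $-1463$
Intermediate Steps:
$\left(-1443 + 2678\right) - 2698 = 1235 - 2698 = -1463$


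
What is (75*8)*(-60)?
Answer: -36000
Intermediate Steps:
(75*8)*(-60) = 600*(-60) = -36000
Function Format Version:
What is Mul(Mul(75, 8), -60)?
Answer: -36000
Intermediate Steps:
Mul(Mul(75, 8), -60) = Mul(600, -60) = -36000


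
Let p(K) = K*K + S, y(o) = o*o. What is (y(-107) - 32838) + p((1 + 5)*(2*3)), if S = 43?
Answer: -20050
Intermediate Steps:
y(o) = o²
p(K) = 43 + K² (p(K) = K*K + 43 = K² + 43 = 43 + K²)
(y(-107) - 32838) + p((1 + 5)*(2*3)) = ((-107)² - 32838) + (43 + ((1 + 5)*(2*3))²) = (11449 - 32838) + (43 + (6*6)²) = -21389 + (43 + 36²) = -21389 + (43 + 1296) = -21389 + 1339 = -20050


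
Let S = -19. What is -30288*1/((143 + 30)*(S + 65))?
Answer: -15144/3979 ≈ -3.8060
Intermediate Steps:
-30288*1/((143 + 30)*(S + 65)) = -30288*1/((-19 + 65)*(143 + 30)) = -30288/(173*46) = -30288/7958 = -30288*1/7958 = -15144/3979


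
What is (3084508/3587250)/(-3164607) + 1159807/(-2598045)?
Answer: -438880377550788737/983120705855641125 ≈ -0.44642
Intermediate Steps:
(3084508/3587250)/(-3164607) + 1159807/(-2598045) = (3084508*(1/3587250))*(-1/3164607) + 1159807*(-1/2598045) = (1542254/1793625)*(-1/3164607) - 1159807/2598045 = -1542254/5676118230375 - 1159807/2598045 = -438880377550788737/983120705855641125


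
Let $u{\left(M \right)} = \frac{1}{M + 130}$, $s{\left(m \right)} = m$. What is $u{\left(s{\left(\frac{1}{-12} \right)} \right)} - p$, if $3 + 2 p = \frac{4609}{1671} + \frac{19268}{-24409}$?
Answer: $\frac{33273710156}{63587617401} \approx 0.52327$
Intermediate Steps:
$u{\left(M \right)} = \frac{1}{130 + M}$
$p = - \frac{21029032}{40787439}$ ($p = - \frac{3}{2} + \frac{\frac{4609}{1671} + \frac{19268}{-24409}}{2} = - \frac{3}{2} + \frac{4609 \cdot \frac{1}{1671} + 19268 \left(- \frac{1}{24409}\right)}{2} = - \frac{3}{2} + \frac{\frac{4609}{1671} - \frac{19268}{24409}}{2} = - \frac{3}{2} + \frac{1}{2} \cdot \frac{80304253}{40787439} = - \frac{3}{2} + \frac{80304253}{81574878} = - \frac{21029032}{40787439} \approx -0.51558$)
$u{\left(s{\left(\frac{1}{-12} \right)} \right)} - p = \frac{1}{130 + \frac{1}{-12}} - - \frac{21029032}{40787439} = \frac{1}{130 - \frac{1}{12}} + \frac{21029032}{40787439} = \frac{1}{\frac{1559}{12}} + \frac{21029032}{40787439} = \frac{12}{1559} + \frac{21029032}{40787439} = \frac{33273710156}{63587617401}$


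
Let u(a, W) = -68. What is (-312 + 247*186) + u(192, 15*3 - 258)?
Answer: 45562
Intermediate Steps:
(-312 + 247*186) + u(192, 15*3 - 258) = (-312 + 247*186) - 68 = (-312 + 45942) - 68 = 45630 - 68 = 45562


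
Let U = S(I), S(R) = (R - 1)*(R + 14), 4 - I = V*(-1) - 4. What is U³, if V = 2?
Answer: 10077696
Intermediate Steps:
I = 10 (I = 4 - (2*(-1) - 4) = 4 - (-2 - 4) = 4 - 1*(-6) = 4 + 6 = 10)
S(R) = (-1 + R)*(14 + R)
U = 216 (U = -14 + 10² + 13*10 = -14 + 100 + 130 = 216)
U³ = 216³ = 10077696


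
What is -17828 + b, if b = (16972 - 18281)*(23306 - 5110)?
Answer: -23836392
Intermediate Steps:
b = -23818564 (b = -1309*18196 = -23818564)
-17828 + b = -17828 - 23818564 = -23836392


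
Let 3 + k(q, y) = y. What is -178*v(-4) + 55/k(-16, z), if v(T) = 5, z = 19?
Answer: -14185/16 ≈ -886.56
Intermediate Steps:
k(q, y) = -3 + y
-178*v(-4) + 55/k(-16, z) = -178*5 + 55/(-3 + 19) = -890 + 55/16 = -14185/16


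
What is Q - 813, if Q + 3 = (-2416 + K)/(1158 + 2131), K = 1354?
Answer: -2684886/3289 ≈ -816.32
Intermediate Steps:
Q = -10929/3289 (Q = -3 + (-2416 + 1354)/(1158 + 2131) = -3 - 1062/3289 = -10929/3289 ≈ -3.3229)
Q - 813 = -10929/3289 - 813 = -2684886/3289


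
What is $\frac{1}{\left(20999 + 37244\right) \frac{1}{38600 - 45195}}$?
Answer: $- \frac{6595}{58243} \approx -0.11323$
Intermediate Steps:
$\frac{1}{\left(20999 + 37244\right) \frac{1}{38600 - 45195}} = \frac{1}{58243 \frac{1}{-6595}} = \frac{1}{58243 \left(- \frac{1}{6595}\right)} = \frac{1}{- \frac{58243}{6595}} = - \frac{6595}{58243}$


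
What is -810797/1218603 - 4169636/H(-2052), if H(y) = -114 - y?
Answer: -2346584609/1090329 ≈ -2152.2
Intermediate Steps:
-810797/1218603 - 4169636/H(-2052) = -810797/1218603 - 4169636/(-114 - 1*(-2052)) = -810797*1/1218603 - 4169636/(-114 + 2052) = -810797/1218603 - 4169636/1938 = -810797/1218603 - 4169636*1/1938 = -810797/1218603 - 2084818/969 = -2346584609/1090329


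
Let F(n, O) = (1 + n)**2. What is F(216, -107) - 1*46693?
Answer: 396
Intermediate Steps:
F(216, -107) - 1*46693 = (1 + 216)**2 - 1*46693 = 217**2 - 46693 = 47089 - 46693 = 396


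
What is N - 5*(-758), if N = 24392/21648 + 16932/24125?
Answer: 247539102617/65282250 ≈ 3791.8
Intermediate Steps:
N = 119375117/65282250 (N = 24392*(1/21648) + 16932*(1/24125) = 3049/2706 + 16932/24125 = 119375117/65282250 ≈ 1.8286)
N - 5*(-758) = 119375117/65282250 - 5*(-758) = 119375117/65282250 + 3790 = 247539102617/65282250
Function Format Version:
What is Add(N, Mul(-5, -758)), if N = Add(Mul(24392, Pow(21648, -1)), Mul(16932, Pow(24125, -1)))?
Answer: Rational(247539102617, 65282250) ≈ 3791.8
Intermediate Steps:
N = Rational(119375117, 65282250) (N = Add(Mul(24392, Rational(1, 21648)), Mul(16932, Rational(1, 24125))) = Add(Rational(3049, 2706), Rational(16932, 24125)) = Rational(119375117, 65282250) ≈ 1.8286)
Add(N, Mul(-5, -758)) = Add(Rational(119375117, 65282250), Mul(-5, -758)) = Add(Rational(119375117, 65282250), 3790) = Rational(247539102617, 65282250)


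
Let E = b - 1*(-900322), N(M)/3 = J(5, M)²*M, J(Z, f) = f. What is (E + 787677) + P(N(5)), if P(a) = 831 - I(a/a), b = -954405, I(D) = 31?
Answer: 734394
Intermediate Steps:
N(M) = 3*M³ (N(M) = 3*(M²*M) = 3*M³)
P(a) = 800 (P(a) = 831 - 1*31 = 831 - 31 = 800)
E = -54083 (E = -954405 - 1*(-900322) = -954405 + 900322 = -54083)
(E + 787677) + P(N(5)) = (-54083 + 787677) + 800 = 733594 + 800 = 734394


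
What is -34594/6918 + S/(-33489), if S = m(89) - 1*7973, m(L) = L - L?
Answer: -183893542/38612817 ≈ -4.7625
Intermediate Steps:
m(L) = 0
S = -7973 (S = 0 - 1*7973 = 0 - 7973 = -7973)
-34594/6918 + S/(-33489) = -34594/6918 - 7973/(-33489) = -34594*1/6918 - 7973*(-1/33489) = -17297/3459 + 7973/33489 = -183893542/38612817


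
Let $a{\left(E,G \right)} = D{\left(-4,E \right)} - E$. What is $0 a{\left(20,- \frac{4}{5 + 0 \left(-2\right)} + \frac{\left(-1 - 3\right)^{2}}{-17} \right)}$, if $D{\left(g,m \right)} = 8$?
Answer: $0$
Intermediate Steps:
$a{\left(E,G \right)} = 8 - E$
$0 a{\left(20,- \frac{4}{5 + 0 \left(-2\right)} + \frac{\left(-1 - 3\right)^{2}}{-17} \right)} = 0 \left(8 - 20\right) = 0 \left(-12\right) = 0$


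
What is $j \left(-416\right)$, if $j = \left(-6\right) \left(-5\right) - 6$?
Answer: $-9984$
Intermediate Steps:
$j = 24$ ($j = 30 - 6 = 24$)
$j \left(-416\right) = 24 \left(-416\right) = -9984$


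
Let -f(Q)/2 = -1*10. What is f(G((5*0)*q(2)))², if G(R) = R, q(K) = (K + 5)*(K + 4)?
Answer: 400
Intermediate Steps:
q(K) = (4 + K)*(5 + K) (q(K) = (5 + K)*(4 + K) = (4 + K)*(5 + K))
f(Q) = 20 (f(Q) = -(-2)*10 = -2*(-10) = 20)
f(G((5*0)*q(2)))² = 20² = 400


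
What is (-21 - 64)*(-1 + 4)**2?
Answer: -765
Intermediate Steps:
(-21 - 64)*(-1 + 4)**2 = -85*3**2 = -85*9 = -765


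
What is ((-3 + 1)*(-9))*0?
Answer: 0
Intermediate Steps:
((-3 + 1)*(-9))*0 = -2*(-9)*0 = 18*0 = 0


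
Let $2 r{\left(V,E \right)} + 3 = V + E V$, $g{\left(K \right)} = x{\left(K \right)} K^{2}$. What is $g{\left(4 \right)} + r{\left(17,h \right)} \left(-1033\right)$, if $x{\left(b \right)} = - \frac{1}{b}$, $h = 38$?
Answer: $-340894$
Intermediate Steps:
$g{\left(K \right)} = - K$ ($g{\left(K \right)} = - \frac{1}{K} K^{2} = - K$)
$r{\left(V,E \right)} = - \frac{3}{2} + \frac{V}{2} + \frac{E V}{2}$ ($r{\left(V,E \right)} = - \frac{3}{2} + \frac{V + E V}{2} = - \frac{3}{2} + \left(\frac{V}{2} + \frac{E V}{2}\right) = - \frac{3}{2} + \frac{V}{2} + \frac{E V}{2}$)
$g{\left(4 \right)} + r{\left(17,h \right)} \left(-1033\right) = \left(-1\right) 4 + \left(- \frac{3}{2} + \frac{1}{2} \cdot 17 + \frac{1}{2} \cdot 38 \cdot 17\right) \left(-1033\right) = -4 + \left(- \frac{3}{2} + \frac{17}{2} + 323\right) \left(-1033\right) = -4 + 330 \left(-1033\right) = -4 - 340890 = -340894$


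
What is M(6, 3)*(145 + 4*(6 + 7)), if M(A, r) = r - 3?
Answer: 0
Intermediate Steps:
M(A, r) = -3 + r
M(6, 3)*(145 + 4*(6 + 7)) = (-3 + 3)*(145 + 4*(6 + 7)) = 0*(145 + 4*13) = 0*(145 + 52) = 0*197 = 0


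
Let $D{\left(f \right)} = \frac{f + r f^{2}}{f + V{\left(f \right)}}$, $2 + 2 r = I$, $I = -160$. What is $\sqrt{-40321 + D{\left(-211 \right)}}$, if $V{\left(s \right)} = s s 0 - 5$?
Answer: $\frac{i \sqrt{7654386}}{18} \approx 153.7 i$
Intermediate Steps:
$r = -81$ ($r = -1 + \frac{1}{2} \left(-160\right) = -1 - 80 = -81$)
$V{\left(s \right)} = -5$ ($V{\left(s \right)} = s^{2} \cdot 0 - 5 = 0 - 5 = -5$)
$D{\left(f \right)} = \frac{f - 81 f^{2}}{-5 + f}$ ($D{\left(f \right)} = \frac{f - 81 f^{2}}{f - 5} = \frac{f - 81 f^{2}}{-5 + f}$)
$\sqrt{-40321 + D{\left(-211 \right)}} = \sqrt{-40321 - \frac{211 \left(1 - -17091\right)}{-5 - 211}} = \sqrt{-40321 - \frac{211 \left(1 + 17091\right)}{-216}} = \sqrt{-40321 - \left(- \frac{211}{216}\right) 17092} = \sqrt{-40321 + \frac{901603}{54}} = \sqrt{- \frac{1275731}{54}} = \frac{i \sqrt{7654386}}{18}$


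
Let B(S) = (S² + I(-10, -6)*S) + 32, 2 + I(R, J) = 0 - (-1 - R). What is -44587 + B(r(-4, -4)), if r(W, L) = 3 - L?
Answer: -44583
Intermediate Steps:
I(R, J) = -1 + R (I(R, J) = -2 + (0 - (-1 - R)) = -2 + (0 + (1 + R)) = -2 + (1 + R) = -1 + R)
B(S) = 32 + S² - 11*S (B(S) = (S² + (-1 - 10)*S) + 32 = (S² - 11*S) + 32 = 32 + S² - 11*S)
-44587 + B(r(-4, -4)) = -44587 + (32 + (3 - 1*(-4))² - 11*(3 - 1*(-4))) = -44587 + (32 + (3 + 4)² - 11*(3 + 4)) = -44587 + (32 + 7² - 11*7) = -44587 + (32 + 49 - 77) = -44587 + 4 = -44583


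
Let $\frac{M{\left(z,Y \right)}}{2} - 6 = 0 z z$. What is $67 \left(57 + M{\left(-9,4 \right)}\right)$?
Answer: $4623$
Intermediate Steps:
$M{\left(z,Y \right)} = 12$ ($M{\left(z,Y \right)} = 12 + 2 \cdot 0 z z = 12 + 2 \cdot 0 z = 12 + 2 \cdot 0 = 12 + 0 = 12$)
$67 \left(57 + M{\left(-9,4 \right)}\right) = 67 \left(57 + 12\right) = 67 \cdot 69 = 4623$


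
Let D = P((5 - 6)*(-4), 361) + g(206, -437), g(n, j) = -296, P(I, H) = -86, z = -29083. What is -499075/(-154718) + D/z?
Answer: 14573700501/4499663594 ≈ 3.2388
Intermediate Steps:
D = -382 (D = -86 - 296 = -382)
-499075/(-154718) + D/z = -499075/(-154718) - 382/(-29083) = -499075*(-1/154718) - 382*(-1/29083) = 499075/154718 + 382/29083 = 14573700501/4499663594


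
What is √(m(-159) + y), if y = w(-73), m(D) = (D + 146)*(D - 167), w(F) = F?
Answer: 7*√85 ≈ 64.537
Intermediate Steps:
m(D) = (-167 + D)*(146 + D) (m(D) = (146 + D)*(-167 + D) = (-167 + D)*(146 + D))
y = -73
√(m(-159) + y) = √((-24382 + (-159)² - 21*(-159)) - 73) = √((-24382 + 25281 + 3339) - 73) = √(4238 - 73) = √4165 = 7*√85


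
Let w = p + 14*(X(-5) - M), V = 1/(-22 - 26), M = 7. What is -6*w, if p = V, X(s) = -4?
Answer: 7393/8 ≈ 924.13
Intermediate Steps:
V = -1/48 (V = 1/(-48) = -1/48 ≈ -0.020833)
p = -1/48 ≈ -0.020833
w = -7393/48 (w = -1/48 + 14*(-4 - 1*7) = -1/48 + 14*(-4 - 7) = -1/48 + 14*(-11) = -1/48 - 154 = -7393/48 ≈ -154.02)
-6*w = -6*(-7393/48) = 7393/8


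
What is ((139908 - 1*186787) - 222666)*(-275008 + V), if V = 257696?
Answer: 4666363040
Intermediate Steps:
((139908 - 1*186787) - 222666)*(-275008 + V) = ((139908 - 1*186787) - 222666)*(-275008 + 257696) = ((139908 - 186787) - 222666)*(-17312) = (-46879 - 222666)*(-17312) = -269545*(-17312) = 4666363040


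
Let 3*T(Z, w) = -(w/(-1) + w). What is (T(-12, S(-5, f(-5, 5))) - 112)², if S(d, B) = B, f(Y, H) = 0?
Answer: 12544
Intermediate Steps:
T(Z, w) = 0 (T(Z, w) = (-(w/(-1) + w))/3 = (-(w*(-1) + w))/3 = (-(-w + w))/3 = (-1*0)/3 = (⅓)*0 = 0)
(T(-12, S(-5, f(-5, 5))) - 112)² = (0 - 112)² = (-112)² = 12544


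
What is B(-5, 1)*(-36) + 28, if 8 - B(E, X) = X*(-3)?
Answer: -368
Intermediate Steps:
B(E, X) = 8 + 3*X (B(E, X) = 8 - X*(-3) = 8 - (-3)*X = 8 + 3*X)
B(-5, 1)*(-36) + 28 = (8 + 3*1)*(-36) + 28 = (8 + 3)*(-36) + 28 = 11*(-36) + 28 = -396 + 28 = -368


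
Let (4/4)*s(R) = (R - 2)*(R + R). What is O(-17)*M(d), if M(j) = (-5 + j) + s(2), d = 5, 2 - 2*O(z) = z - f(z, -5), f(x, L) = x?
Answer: 0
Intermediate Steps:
s(R) = 2*R*(-2 + R) (s(R) = (R - 2)*(R + R) = (-2 + R)*(2*R) = 2*R*(-2 + R))
O(z) = 1 (O(z) = 1 - (z - z)/2 = 1 - ½*0 = 1 + 0 = 1)
M(j) = -5 + j (M(j) = (-5 + j) + 2*2*(-2 + 2) = (-5 + j) + 2*2*0 = (-5 + j) + 0 = -5 + j)
O(-17)*M(d) = 1*(-5 + 5) = 1*0 = 0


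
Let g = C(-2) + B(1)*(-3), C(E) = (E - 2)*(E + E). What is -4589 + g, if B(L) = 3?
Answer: -4582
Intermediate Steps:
C(E) = 2*E*(-2 + E) (C(E) = (-2 + E)*(2*E) = 2*E*(-2 + E))
g = 7 (g = 2*(-2)*(-2 - 2) + 3*(-3) = 2*(-2)*(-4) - 9 = 16 - 9 = 7)
-4589 + g = -4589 + 7 = -4582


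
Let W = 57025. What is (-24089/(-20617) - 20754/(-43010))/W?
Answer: 731976554/25283093559625 ≈ 2.8951e-5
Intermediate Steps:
(-24089/(-20617) - 20754/(-43010))/W = (-24089/(-20617) - 20754/(-43010))/57025 = (-24089*(-1/20617) - 20754*(-1/43010))*(1/57025) = (24089/20617 + 10377/21505)*(1/57025) = (731976554/443368585)*(1/57025) = 731976554/25283093559625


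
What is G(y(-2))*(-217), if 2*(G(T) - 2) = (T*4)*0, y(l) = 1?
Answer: -434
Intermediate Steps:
G(T) = 2 (G(T) = 2 + ((T*4)*0)/2 = 2 + ((4*T)*0)/2 = 2 + (½)*0 = 2 + 0 = 2)
G(y(-2))*(-217) = 2*(-217) = -434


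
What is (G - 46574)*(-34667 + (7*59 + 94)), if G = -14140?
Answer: 2073990240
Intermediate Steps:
(G - 46574)*(-34667 + (7*59 + 94)) = (-14140 - 46574)*(-34667 + (7*59 + 94)) = -60714*(-34667 + (413 + 94)) = -60714*(-34667 + 507) = -60714*(-34160) = 2073990240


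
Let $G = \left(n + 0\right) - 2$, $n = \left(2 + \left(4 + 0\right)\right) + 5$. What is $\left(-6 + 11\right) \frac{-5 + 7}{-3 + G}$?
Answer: $\frac{5}{3} \approx 1.6667$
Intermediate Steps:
$n = 11$ ($n = \left(2 + 4\right) + 5 = 6 + 5 = 11$)
$G = 9$ ($G = \left(11 + 0\right) - 2 = 11 - 2 = 9$)
$\left(-6 + 11\right) \frac{-5 + 7}{-3 + G} = \left(-6 + 11\right) \frac{-5 + 7}{-3 + 9} = 5 \cdot \frac{2}{6} = 5 \cdot 2 \cdot \frac{1}{6} = 5 \cdot \frac{1}{3} = \frac{5}{3}$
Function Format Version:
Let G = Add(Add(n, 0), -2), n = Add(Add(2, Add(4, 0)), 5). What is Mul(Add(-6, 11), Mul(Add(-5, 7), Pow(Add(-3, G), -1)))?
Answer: Rational(5, 3) ≈ 1.6667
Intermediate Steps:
n = 11 (n = Add(Add(2, 4), 5) = Add(6, 5) = 11)
G = 9 (G = Add(Add(11, 0), -2) = Add(11, -2) = 9)
Mul(Add(-6, 11), Mul(Add(-5, 7), Pow(Add(-3, G), -1))) = Mul(Add(-6, 11), Mul(Add(-5, 7), Pow(Add(-3, 9), -1))) = Mul(5, Mul(2, Pow(6, -1))) = Mul(5, Mul(2, Rational(1, 6))) = Mul(5, Rational(1, 3)) = Rational(5, 3)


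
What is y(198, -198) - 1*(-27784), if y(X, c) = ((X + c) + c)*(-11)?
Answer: 29962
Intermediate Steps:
y(X, c) = -22*c - 11*X (y(X, c) = (X + 2*c)*(-11) = -22*c - 11*X)
y(198, -198) - 1*(-27784) = (-22*(-198) - 11*198) - 1*(-27784) = (4356 - 2178) + 27784 = 2178 + 27784 = 29962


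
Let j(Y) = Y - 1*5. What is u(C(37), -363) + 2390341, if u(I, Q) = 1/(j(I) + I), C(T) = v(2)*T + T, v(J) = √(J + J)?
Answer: 518703998/217 ≈ 2.3903e+6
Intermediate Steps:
j(Y) = -5 + Y (j(Y) = Y - 5 = -5 + Y)
v(J) = √2*√J (v(J) = √(2*J) = √2*√J)
C(T) = 3*T (C(T) = (√2*√2)*T + T = 2*T + T = 3*T)
u(I, Q) = 1/(-5 + 2*I) (u(I, Q) = 1/((-5 + I) + I) = 1/(-5 + 2*I))
u(C(37), -363) + 2390341 = 1/(-5 + 2*(3*37)) + 2390341 = 1/(-5 + 2*111) + 2390341 = 1/(-5 + 222) + 2390341 = 1/217 + 2390341 = 518703998/217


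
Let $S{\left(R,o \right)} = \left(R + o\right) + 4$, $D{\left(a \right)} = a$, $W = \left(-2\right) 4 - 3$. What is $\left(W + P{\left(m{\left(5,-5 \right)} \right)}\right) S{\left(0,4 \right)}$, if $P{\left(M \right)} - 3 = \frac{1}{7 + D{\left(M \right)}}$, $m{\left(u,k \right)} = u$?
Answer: $- \frac{190}{3} \approx -63.333$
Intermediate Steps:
$W = -11$ ($W = -8 - 3 = -11$)
$S{\left(R,o \right)} = 4 + R + o$
$P{\left(M \right)} = 3 + \frac{1}{7 + M}$
$\left(W + P{\left(m{\left(5,-5 \right)} \right)}\right) S{\left(0,4 \right)} = \left(-11 + \frac{22 + 3 \cdot 5}{7 + 5}\right) \left(4 + 0 + 4\right) = \left(-11 + \frac{22 + 15}{12}\right) 8 = \left(-11 + \frac{1}{12} \cdot 37\right) 8 = \left(-11 + \frac{37}{12}\right) 8 = \left(- \frac{95}{12}\right) 8 = - \frac{190}{3}$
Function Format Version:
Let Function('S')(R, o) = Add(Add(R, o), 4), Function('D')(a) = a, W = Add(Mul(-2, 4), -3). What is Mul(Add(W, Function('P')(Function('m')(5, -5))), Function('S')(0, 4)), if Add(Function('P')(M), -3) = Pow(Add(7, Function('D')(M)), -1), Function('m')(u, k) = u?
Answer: Rational(-190, 3) ≈ -63.333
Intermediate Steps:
W = -11 (W = Add(-8, -3) = -11)
Function('S')(R, o) = Add(4, R, o)
Function('P')(M) = Add(3, Pow(Add(7, M), -1))
Mul(Add(W, Function('P')(Function('m')(5, -5))), Function('S')(0, 4)) = Mul(Add(-11, Mul(Pow(Add(7, 5), -1), Add(22, Mul(3, 5)))), Add(4, 0, 4)) = Mul(Add(-11, Mul(Pow(12, -1), Add(22, 15))), 8) = Mul(Add(-11, Mul(Rational(1, 12), 37)), 8) = Mul(Add(-11, Rational(37, 12)), 8) = Mul(Rational(-95, 12), 8) = Rational(-190, 3)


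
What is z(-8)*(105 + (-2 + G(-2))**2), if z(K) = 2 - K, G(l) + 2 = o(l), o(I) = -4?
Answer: 1690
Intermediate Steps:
G(l) = -6 (G(l) = -2 - 4 = -6)
z(-8)*(105 + (-2 + G(-2))**2) = (2 - 1*(-8))*(105 + (-2 - 6)**2) = (2 + 8)*(105 + (-8)**2) = 10*(105 + 64) = 10*169 = 1690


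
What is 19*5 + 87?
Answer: 182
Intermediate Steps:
19*5 + 87 = 95 + 87 = 182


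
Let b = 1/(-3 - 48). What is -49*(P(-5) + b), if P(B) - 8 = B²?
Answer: -82418/51 ≈ -1616.0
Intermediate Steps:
P(B) = 8 + B²
b = -1/51 (b = 1/(-51) = -1/51 ≈ -0.019608)
-49*(P(-5) + b) = -49*((8 + (-5)²) - 1/51) = -49*((8 + 25) - 1/51) = -49*(33 - 1/51) = -49*1682/51 = -82418/51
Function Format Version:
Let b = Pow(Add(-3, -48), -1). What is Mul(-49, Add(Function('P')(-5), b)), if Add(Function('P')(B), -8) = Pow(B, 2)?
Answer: Rational(-82418, 51) ≈ -1616.0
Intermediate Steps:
Function('P')(B) = Add(8, Pow(B, 2))
b = Rational(-1, 51) (b = Pow(-51, -1) = Rational(-1, 51) ≈ -0.019608)
Mul(-49, Add(Function('P')(-5), b)) = Mul(-49, Add(Add(8, Pow(-5, 2)), Rational(-1, 51))) = Mul(-49, Add(Add(8, 25), Rational(-1, 51))) = Mul(-49, Add(33, Rational(-1, 51))) = Mul(-49, Rational(1682, 51)) = Rational(-82418, 51)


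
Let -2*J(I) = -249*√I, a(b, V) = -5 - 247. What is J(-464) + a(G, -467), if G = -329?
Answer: -252 + 498*I*√29 ≈ -252.0 + 2681.8*I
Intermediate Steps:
a(b, V) = -252
J(I) = 249*√I/2 (J(I) = -(-249)*√I/2 = 249*√I/2)
J(-464) + a(G, -467) = 249*√(-464)/2 - 252 = 249*(4*I*√29)/2 - 252 = 498*I*√29 - 252 = -252 + 498*I*√29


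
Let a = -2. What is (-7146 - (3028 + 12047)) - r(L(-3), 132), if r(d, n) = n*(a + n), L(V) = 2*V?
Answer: -39381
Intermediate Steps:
r(d, n) = n*(-2 + n)
(-7146 - (3028 + 12047)) - r(L(-3), 132) = (-7146 - (3028 + 12047)) - 132*(-2 + 132) = (-7146 - 1*15075) - 132*130 = (-7146 - 15075) - 1*17160 = -22221 - 17160 = -39381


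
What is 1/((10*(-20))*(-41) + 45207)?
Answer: 1/53407 ≈ 1.8724e-5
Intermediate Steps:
1/((10*(-20))*(-41) + 45207) = 1/(-200*(-41) + 45207) = 1/(8200 + 45207) = 1/53407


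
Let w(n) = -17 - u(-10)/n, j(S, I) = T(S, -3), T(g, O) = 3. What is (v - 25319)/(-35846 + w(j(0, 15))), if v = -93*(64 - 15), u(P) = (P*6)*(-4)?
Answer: 29876/35943 ≈ 0.83121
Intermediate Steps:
j(S, I) = 3
u(P) = -24*P (u(P) = (6*P)*(-4) = -24*P)
v = -4557 (v = -93*49 = -4557)
w(n) = -17 - 240/n (w(n) = -17 - (-24*(-10))/n = -17 - 240/n)
(v - 25319)/(-35846 + w(j(0, 15))) = (-4557 - 25319)/(-35846 + (-17 - 240/3)) = -29876/(-35846 + (-17 - 240*1/3)) = -29876/(-35846 + (-17 - 80)) = -29876/(-35846 - 97) = -29876/(-35943) = -29876*(-1/35943) = 29876/35943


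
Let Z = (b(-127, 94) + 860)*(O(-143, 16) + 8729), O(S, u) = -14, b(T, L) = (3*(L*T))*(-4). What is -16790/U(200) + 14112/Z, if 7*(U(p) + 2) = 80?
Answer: -125522333033/70488165 ≈ -1780.8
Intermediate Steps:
U(p) = 66/7 (U(p) = -2 + (⅐)*80 = -2 + 80/7 = 66/7)
b(T, L) = -12*L*T (b(T, L) = (3*L*T)*(-4) = -12*L*T)
Z = 1255970940 (Z = (-12*94*(-127) + 860)*(-14 + 8729) = (143256 + 860)*8715 = 144116*8715 = 1255970940)
-16790/U(200) + 14112/Z = -16790/66/7 + 14112/1255970940 = -16790*7/66 + 14112*(1/1255970940) = -58765/33 + 24/2136005 = -125522333033/70488165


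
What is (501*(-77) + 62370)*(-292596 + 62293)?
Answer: -5479599279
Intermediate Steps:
(501*(-77) + 62370)*(-292596 + 62293) = (-38577 + 62370)*(-230303) = 23793*(-230303) = -5479599279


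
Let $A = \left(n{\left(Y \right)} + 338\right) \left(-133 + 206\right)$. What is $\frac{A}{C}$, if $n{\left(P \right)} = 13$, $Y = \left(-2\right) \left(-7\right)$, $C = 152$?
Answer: $\frac{25623}{152} \approx 168.57$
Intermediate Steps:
$Y = 14$
$A = 25623$ ($A = \left(13 + 338\right) \left(-133 + 206\right) = 351 \cdot 73 = 25623$)
$\frac{A}{C} = \frac{25623}{152}$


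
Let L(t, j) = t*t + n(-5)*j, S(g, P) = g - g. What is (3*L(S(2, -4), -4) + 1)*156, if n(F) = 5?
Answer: -9204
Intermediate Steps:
S(g, P) = 0
L(t, j) = t**2 + 5*j (L(t, j) = t*t + 5*j = t**2 + 5*j)
(3*L(S(2, -4), -4) + 1)*156 = (3*(0**2 + 5*(-4)) + 1)*156 = (3*(0 - 20) + 1)*156 = (3*(-20) + 1)*156 = (-60 + 1)*156 = -59*156 = -9204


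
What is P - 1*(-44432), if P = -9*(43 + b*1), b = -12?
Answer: 44153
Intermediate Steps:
P = -279 (P = -9*(43 - 12*1) = -9*(43 - 12) = -9*31 = -279)
P - 1*(-44432) = -279 - 1*(-44432) = -279 + 44432 = 44153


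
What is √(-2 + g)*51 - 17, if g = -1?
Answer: -17 + 51*I*√3 ≈ -17.0 + 88.335*I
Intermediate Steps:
√(-2 + g)*51 - 17 = √(-2 - 1)*51 - 17 = √(-3)*51 - 17 = (I*√3)*51 - 17 = 51*I*√3 - 17 = -17 + 51*I*√3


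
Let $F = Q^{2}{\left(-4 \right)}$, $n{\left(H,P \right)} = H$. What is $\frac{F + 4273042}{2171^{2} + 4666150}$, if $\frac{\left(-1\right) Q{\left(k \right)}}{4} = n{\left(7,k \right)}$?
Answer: $\frac{4273826}{9379391} \approx 0.45566$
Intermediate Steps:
$Q{\left(k \right)} = -28$ ($Q{\left(k \right)} = \left(-4\right) 7 = -28$)
$F = 784$ ($F = \left(-28\right)^{2} = 784$)
$\frac{F + 4273042}{2171^{2} + 4666150} = \frac{784 + 4273042}{2171^{2} + 4666150} = \frac{4273826}{4713241 + 4666150} = \frac{4273826}{9379391}$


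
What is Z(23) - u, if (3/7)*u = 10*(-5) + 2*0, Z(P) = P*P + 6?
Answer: 1955/3 ≈ 651.67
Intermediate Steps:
Z(P) = 6 + P² (Z(P) = P² + 6 = 6 + P²)
u = -350/3 (u = 7*(10*(-5) + 2*0)/3 = 7*(-50 + 0)/3 = (7/3)*(-50) = -350/3 ≈ -116.67)
Z(23) - u = (6 + 23²) - 1*(-350/3) = (6 + 529) + 350/3 = 535 + 350/3 = 1955/3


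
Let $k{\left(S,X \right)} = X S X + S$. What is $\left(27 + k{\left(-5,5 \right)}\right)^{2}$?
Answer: $10609$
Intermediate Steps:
$k{\left(S,X \right)} = S + S X^{2}$ ($k{\left(S,X \right)} = S X X + S = S X^{2} + S = S + S X^{2}$)
$\left(27 + k{\left(-5,5 \right)}\right)^{2} = \left(27 - 5 \left(1 + 5^{2}\right)\right)^{2} = \left(27 - 5 \left(1 + 25\right)\right)^{2} = \left(27 - 130\right)^{2} = \left(-103\right)^{2} = 10609$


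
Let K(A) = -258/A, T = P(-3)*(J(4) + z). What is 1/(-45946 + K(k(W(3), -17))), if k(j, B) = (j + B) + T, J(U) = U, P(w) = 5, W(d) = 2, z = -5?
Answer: -10/459331 ≈ -2.1771e-5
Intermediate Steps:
T = -5 (T = 5*(4 - 5) = 5*(-1) = -5)
k(j, B) = -5 + B + j (k(j, B) = (j + B) - 5 = (B + j) - 5 = -5 + B + j)
1/(-45946 + K(k(W(3), -17))) = 1/(-45946 - 258/(-5 - 17 + 2)) = 1/(-45946 - 258/(-20)) = 1/(-45946 - 258*(-1/20)) = 1/(-45946 + 129/10) = 1/(-459331/10) = -10/459331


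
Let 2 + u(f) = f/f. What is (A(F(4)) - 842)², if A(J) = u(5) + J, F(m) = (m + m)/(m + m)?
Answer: 708964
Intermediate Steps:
F(m) = 1 (F(m) = (2*m)/((2*m)) = (2*m)*(1/(2*m)) = 1)
u(f) = -1 (u(f) = -2 + f/f = -2 + 1 = -1)
A(J) = -1 + J
(A(F(4)) - 842)² = ((-1 + 1) - 842)² = (0 - 842)² = (-842)² = 708964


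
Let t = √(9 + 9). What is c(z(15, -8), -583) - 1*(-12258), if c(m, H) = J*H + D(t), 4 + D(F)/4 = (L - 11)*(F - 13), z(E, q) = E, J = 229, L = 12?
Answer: -121317 + 12*√2 ≈ -1.2130e+5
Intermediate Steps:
t = 3*√2 (t = √18 = 3*√2 ≈ 4.2426)
D(F) = -68 + 4*F (D(F) = -16 + 4*((12 - 11)*(F - 13)) = -16 + 4*(1*(-13 + F)) = -16 + 4*(-13 + F) = -16 + (-52 + 4*F) = -68 + 4*F)
c(m, H) = -68 + 12*√2 + 229*H (c(m, H) = 229*H + (-68 + 4*(3*√2)) = 229*H + (-68 + 12*√2) = -68 + 12*√2 + 229*H)
c(z(15, -8), -583) - 1*(-12258) = (-68 + 12*√2 + 229*(-583)) - 1*(-12258) = (-68 + 12*√2 - 133507) + 12258 = (-133575 + 12*√2) + 12258 = -121317 + 12*√2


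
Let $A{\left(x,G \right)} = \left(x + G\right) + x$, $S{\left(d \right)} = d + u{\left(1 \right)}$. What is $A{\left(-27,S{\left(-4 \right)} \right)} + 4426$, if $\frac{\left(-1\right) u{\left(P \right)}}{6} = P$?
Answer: $4362$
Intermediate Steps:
$u{\left(P \right)} = - 6 P$
$S{\left(d \right)} = -6 + d$ ($S{\left(d \right)} = d - 6 = -6 + d$)
$A{\left(x,G \right)} = G + 2 x$ ($A{\left(x,G \right)} = \left(G + x\right) + x = G + 2 x$)
$A{\left(-27,S{\left(-4 \right)} \right)} + 4426 = \left(\left(-6 - 4\right) + 2 \left(-27\right)\right) + 4426 = \left(-10 - 54\right) + 4426 = -64 + 4426 = 4362$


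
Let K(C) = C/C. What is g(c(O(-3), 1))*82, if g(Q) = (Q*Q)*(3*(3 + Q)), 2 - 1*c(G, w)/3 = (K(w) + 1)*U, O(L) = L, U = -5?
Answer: 12433824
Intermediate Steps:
K(C) = 1
c(G, w) = 36 (c(G, w) = 6 - 3*(1 + 1)*(-5) = 6 - 6*(-5) = 6 - 3*(-10) = 6 + 30 = 36)
g(Q) = Q²*(9 + 3*Q)
g(c(O(-3), 1))*82 = (3*36²*(3 + 36))*82 = (3*1296*39)*82 = 151632*82 = 12433824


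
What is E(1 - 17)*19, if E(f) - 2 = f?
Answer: -266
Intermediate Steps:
E(f) = 2 + f
E(1 - 17)*19 = (2 + (1 - 17))*19 = (2 - 16)*19 = -14*19 = -266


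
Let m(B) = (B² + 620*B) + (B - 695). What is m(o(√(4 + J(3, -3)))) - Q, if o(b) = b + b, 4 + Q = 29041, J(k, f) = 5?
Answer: -25970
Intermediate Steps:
Q = 29037 (Q = -4 + 29041 = 29037)
o(b) = 2*b
m(B) = -695 + B² + 621*B (m(B) = (B² + 620*B) + (-695 + B) = -695 + B² + 621*B)
m(o(√(4 + J(3, -3)))) - Q = (-695 + (2*√(4 + 5))² + 621*(2*√(4 + 5))) - 1*29037 = (-695 + (2*√9)² + 621*(2*√9)) - 29037 = (-695 + (2*3)² + 621*(2*3)) - 29037 = (-695 + 6² + 621*6) - 29037 = (-695 + 36 + 3726) - 29037 = 3067 - 29037 = -25970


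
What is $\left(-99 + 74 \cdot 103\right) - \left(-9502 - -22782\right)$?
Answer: $-5757$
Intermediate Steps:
$\left(-99 + 74 \cdot 103\right) - \left(-9502 - -22782\right) = \left(-99 + 7622\right) - \left(-9502 + 22782\right) = 7523 - 13280 = -5757$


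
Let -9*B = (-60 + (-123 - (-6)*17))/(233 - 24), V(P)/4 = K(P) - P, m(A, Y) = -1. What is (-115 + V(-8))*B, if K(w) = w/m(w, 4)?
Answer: -459/209 ≈ -2.1962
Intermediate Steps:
K(w) = -w (K(w) = w/(-1) = w*(-1) = -w)
V(P) = -8*P (V(P) = 4*(-P - P) = 4*(-2*P) = -8*P)
B = 9/209 (B = -(-60 + (-123 - (-6)*17))/(9*(233 - 24)) = -(-60 + (-123 - 1*(-102)))/(9*209) = -(-60 + (-123 + 102))/(9*209) = -(-60 - 21)/(9*209) = -(-9)/209 = -⅑*(-81/209) = 9/209 ≈ 0.043062)
(-115 + V(-8))*B = (-115 - 8*(-8))*(9/209) = (-115 + 64)*(9/209) = -51*9/209 = -459/209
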